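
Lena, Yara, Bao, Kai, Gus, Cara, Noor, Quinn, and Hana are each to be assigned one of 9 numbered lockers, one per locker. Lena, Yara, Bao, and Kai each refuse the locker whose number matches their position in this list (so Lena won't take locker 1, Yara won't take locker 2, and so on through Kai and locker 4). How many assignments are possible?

229080

Let Aᵢ (for 1 ≤ i ≤ 4) be the placements that put person i in their forbidden locker. Any j of these fix j positions, leaving (9−j)! ways to fill the rest, and there are C(4,j) ways to pick which j.
By inclusion–exclusion, the number of valid placements is Σ_{j=0}^{4} (−1)^j C(4,j)·(9−j)!.
Computing: 362880 − 161280 + 30240 − 2880 + 120 = 229080.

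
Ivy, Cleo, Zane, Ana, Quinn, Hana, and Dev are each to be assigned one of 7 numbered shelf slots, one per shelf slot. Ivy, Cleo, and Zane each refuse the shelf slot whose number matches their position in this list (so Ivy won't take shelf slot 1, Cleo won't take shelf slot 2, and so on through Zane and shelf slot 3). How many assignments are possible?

Let Aᵢ (for i ∈ {1, 2, 3}) be the placements that put person i in their forbidden shelf slot. Any j of these fix j positions, leaving (7−j)! ways to fill the rest, and there are C(3,j) ways to pick which j.
By inclusion–exclusion, the number of valid placements is Σ_{j=0}^{3} (−1)^j C(3,j)·(7−j)!.
Computing: 5040 − 2160 + 360 − 24 = 3216.

3216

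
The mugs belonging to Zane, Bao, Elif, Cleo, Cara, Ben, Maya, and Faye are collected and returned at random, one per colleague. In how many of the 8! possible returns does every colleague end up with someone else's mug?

This is the derangement count D_8: permutations of 8 items with no fixed point.
By inclusion–exclusion this is Σ_{j=0}^{8} (−1)^j C(8,j)·(8−j)!.
Computing: 40320 − 40320 + 20160 − 6720 + 1680 − 336 + 56 − 8 + 1 = 14833.

14833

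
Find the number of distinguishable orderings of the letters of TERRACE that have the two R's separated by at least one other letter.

900

Total arrangements of TERRACE: 7!/(2!·2!) = 1260.
If the two R's are adjacent, glue them into one block, leaving 6 items to arrange: (6)!/(2!) = 360 ways.
Subtracting, 1260 − 360 = 900 arrangements keep the R's apart.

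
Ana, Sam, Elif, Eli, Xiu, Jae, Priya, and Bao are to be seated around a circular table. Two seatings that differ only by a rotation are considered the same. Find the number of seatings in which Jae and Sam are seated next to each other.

Treat {Jae, Sam} as one unit (2 internal orders) and seat the resulting 7 units around the table: (6)! circular arrangements.
So 2 × (6)! = 2 × 720 = 1440.

1440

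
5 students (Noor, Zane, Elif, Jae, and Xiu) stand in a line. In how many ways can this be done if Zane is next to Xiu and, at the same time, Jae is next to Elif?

24

Treat {Zane,Xiu} as one block (2 orders) and {Jae,Elif} as another (2 orders).
That leaves 3 units to arrange: 2 × 2 × 3! = 4 × 6 = 24.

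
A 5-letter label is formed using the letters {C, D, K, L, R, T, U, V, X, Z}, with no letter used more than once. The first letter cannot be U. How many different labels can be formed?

The first letter has 10−1 = 9 choices (anything except U).
The remaining 4 letters are filled from the other 9 symbols without repetition: 9 × 8 × 7 × 6 = 3024.
Total: 9 × 3024 = 27216.

27216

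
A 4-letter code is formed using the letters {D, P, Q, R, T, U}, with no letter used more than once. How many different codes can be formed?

Choose and order 4 of the 6 symbols: the first letter has 6 options, the next 5, then 4, 3.
That product is 6 × 5 × 4 × 3 = 360.

360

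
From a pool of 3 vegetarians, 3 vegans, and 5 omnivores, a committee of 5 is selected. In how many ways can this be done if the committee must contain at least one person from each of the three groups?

345

Total 5-person selections from all 11: C(11,5) = 462.
Selections missing a whole group: no vegetarians → C(8,5) = 56; no vegans → C(8,5) = 56; no omnivores → C(6,5) = 6.
Add back selections omitting two groups (i.e. drawn from a single group): C(3,5) + C(3,5) + C(5,5) = 1.
By inclusion–exclusion: 462 − 118 + 1 = 345.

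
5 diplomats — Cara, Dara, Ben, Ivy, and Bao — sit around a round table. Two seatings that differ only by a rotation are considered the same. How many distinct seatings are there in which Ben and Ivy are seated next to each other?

12

Treat {Ben, Ivy} as one unit (2 internal orders) and seat the resulting 4 units around the table: (3)! circular arrangements.
So 2 × (3)! = 2 × 6 = 12.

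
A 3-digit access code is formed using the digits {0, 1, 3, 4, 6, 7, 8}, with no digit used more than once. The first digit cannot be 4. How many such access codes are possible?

The first digit has 7−1 = 6 choices (anything except 4).
The remaining 2 digits are filled from the other 6 symbols without repetition: 6 × 5 = 30.
Total: 6 × 30 = 180.

180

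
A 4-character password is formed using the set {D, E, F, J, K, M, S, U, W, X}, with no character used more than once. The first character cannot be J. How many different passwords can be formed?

4536

The first character has 10−1 = 9 choices (anything except J).
The remaining 3 characters are filled from the other 9 symbols without repetition: 9 × 8 × 7 = 504.
Total: 9 × 504 = 4536.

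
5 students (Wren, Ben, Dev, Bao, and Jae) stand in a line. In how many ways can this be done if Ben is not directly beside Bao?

72

There are 5! = 120 arrangements in all. If Ben and Bao are adjacent, merging them into one block gives 2·(4)! = 48 arrangements.
Complementary counting: 120 − 48 = 72.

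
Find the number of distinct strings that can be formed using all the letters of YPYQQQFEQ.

The 9 letters of YPYQQQFEQ have repeats: Q appearing 4 times and Y appearing twice.
Dividing 9! = 362880 by 4!·2! = 48 for the repeated letters gives 7560.

7560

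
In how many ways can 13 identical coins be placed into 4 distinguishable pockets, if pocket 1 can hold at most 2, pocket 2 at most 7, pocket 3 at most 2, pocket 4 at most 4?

10

Without the upper bounds there are C(16,3) = 560 ways to split 13 among 4 pockets.
Subtract solutions that violate a single cap (substitute x_i' = x_i − (cap_i+1)): x_1 ≥ 3 gives C(13,3) = 286; x_2 ≥ 8 gives C(8,3) = 56; x_3 ≥ 3 gives C(13,3) = 286; x_4 ≥ 5 gives C(11,3) = 165. Together 793.
Add back pairs where two caps are both exceeded: 10 + 120 + 56 + 10 + 1 + 56 = 253.
Subtract triples: 0 + 0 + 10 + 0 = 10.
By inclusion–exclusion the count is 560 − 793 + 253 − 10 = 10.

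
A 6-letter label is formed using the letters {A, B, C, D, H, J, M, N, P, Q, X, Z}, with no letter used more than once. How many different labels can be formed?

665280

Choose and order 6 of the 12 symbols: the first letter has 12 options, the next 11, and so on down to 7.
That product is 12 × 11 × 10 × 9 × 8 × 7 = 665280.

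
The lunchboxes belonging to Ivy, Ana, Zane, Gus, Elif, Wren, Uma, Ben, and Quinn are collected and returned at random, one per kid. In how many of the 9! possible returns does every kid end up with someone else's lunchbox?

133496

This is the derangement count D_9: permutations of 9 items with no fixed point.
By inclusion–exclusion this is Σ_{j=0}^{9} (−1)^j C(9,j)·(9−j)!.
Computing: 362880 − 362880 + 181440 − 60480 + 15120 − 3024 + 504 − 72 + 9 − 1 = 133496.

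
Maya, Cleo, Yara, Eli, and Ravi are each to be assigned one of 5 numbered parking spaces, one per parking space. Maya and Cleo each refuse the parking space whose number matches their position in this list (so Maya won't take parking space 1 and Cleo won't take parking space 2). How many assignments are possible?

78

Let Aᵢ (for i ∈ {1, 2}) be the placements that put person i in their forbidden parking space. Any j of these fix j positions, leaving (5−j)! ways to fill the rest, and there are C(2,j) ways to pick which j.
By inclusion–exclusion, the number of valid placements is Σ_{j=0}^{2} (−1)^j C(2,j)·(5−j)!.
Computing: 120 − 48 + 6 = 78.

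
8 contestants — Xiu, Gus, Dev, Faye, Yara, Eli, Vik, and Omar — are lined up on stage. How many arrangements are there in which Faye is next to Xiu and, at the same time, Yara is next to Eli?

Treat {Faye,Xiu} as one block (2 orders) and {Yara,Eli} as another (2 orders).
That leaves 6 units to arrange: 2 × 2 × 6! = 4 × 720 = 2880.

2880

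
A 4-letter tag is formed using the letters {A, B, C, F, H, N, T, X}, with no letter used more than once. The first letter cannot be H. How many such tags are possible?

The first letter has 8−1 = 7 choices (anything except H).
The remaining 3 letters are filled from the other 7 symbols without repetition: 7 × 6 × 5 = 210.
Total: 7 × 210 = 1470.

1470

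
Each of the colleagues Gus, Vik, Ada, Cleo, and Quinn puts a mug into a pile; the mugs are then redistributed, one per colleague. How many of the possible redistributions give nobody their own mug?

Count assignments avoiding every fixed point. For any j of the 5 colleagues fixed to their own mug, the other 5−j can be arranged in (5−j)! ways.
By inclusion–exclusion this is Σ_{j=0}^{5} (−1)^j C(5,j)·(5−j)!.
Computing: 120 − 120 + 60 − 20 + 5 − 1 = 44.

44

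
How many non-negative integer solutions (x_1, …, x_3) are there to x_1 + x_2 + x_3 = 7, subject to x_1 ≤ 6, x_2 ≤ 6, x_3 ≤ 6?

33

Without the upper bounds there are C(9,2) = 36 ways to split 7 among 3 variables.
Subtract solutions that violate a single cap (substitute x_i' = x_i − (cap_i+1)): x_1 ≥ 7 gives C(2,2) = 1; x_2 ≥ 7 gives C(2,2) = 1; x_3 ≥ 7 gives C(2,2) = 1. Together 3.
No two caps can be exceeded simultaneously, so the pair terms are all 0.
By inclusion–exclusion the count is 36 − 3 + 0 = 33.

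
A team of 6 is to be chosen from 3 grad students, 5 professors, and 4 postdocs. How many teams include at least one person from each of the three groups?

With no constraint there are C(12,6) = 924 possible selections.
Subtract selections that omit an entire group: no grad students → C(9,6) = 84; no professors → C(7,6) = 7; no postdocs → C(8,6) = 28.
Add back selections omitting two groups (i.e. drawn from a single group): C(3,6) + C(5,6) + C(4,6) = 0.
By inclusion–exclusion: 924 − 119 + 0 = 805.

805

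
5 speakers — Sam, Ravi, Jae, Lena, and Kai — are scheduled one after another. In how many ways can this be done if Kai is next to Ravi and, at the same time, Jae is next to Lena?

24

Treat {Kai,Ravi} as one block (2 orders) and {Jae,Lena} as another (2 orders).
That leaves 3 units to arrange: 2 × 2 × 3! = 4 × 6 = 24.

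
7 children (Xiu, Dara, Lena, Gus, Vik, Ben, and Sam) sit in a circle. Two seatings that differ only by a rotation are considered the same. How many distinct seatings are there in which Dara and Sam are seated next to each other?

Treat {Dara, Sam} as one unit (2 internal orders) and seat the resulting 6 units around the table: (5)! circular arrangements.
So 2 × (5)! = 2 × 120 = 240.

240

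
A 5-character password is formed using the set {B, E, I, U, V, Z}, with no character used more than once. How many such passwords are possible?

This is a permutation of 5 out of 6: P(6,5) = 6!/1!.
6 × 5 × 4 × 3 × 2 = 720.

720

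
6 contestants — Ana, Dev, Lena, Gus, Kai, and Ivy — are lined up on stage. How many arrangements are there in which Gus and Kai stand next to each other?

240

Glue Gus and Kai into one block (2 internal orders), leaving 5 units to arrange in a row.
That gives 2 × 5! = 2 × 120 = 240.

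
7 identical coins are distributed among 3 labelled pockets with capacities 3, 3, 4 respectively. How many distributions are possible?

By stars and bars, unrestricted non-negative solutions to x_1+…+x_3 = 7 number C(7+2,2) = 36.
Subtract solutions that violate a single cap (substitute x_i' = x_i − (cap_i+1)): x_1 ≥ 4 gives C(5,2) = 10; x_2 ≥ 4 gives C(5,2) = 10; x_3 ≥ 5 gives C(4,2) = 6. Together 26.
No two caps can be exceeded simultaneously, so the pair terms are all 0.
By inclusion–exclusion the count is 36 − 26 + 0 = 10.

10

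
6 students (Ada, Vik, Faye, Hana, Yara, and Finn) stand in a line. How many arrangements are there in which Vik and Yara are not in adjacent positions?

480

Of the 6! = 720 arrangements, those with Vik and Yara adjacent number 2 × 5! = 240 (treat the pair as a block with 2 internal orders).
Complementary counting: 720 − 240 = 480.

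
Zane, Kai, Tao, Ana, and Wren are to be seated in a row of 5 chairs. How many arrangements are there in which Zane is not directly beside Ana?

72

There are 5! = 120 arrangements in all. If Zane and Ana are adjacent, merging them into one block gives 2·(4)! = 48 arrangements.
Complementary counting: 120 − 48 = 72.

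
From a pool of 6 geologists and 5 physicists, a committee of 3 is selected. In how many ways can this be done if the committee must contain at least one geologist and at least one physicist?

135

Unrestricted: C(11,3) = 165 ways to pick any 3 of the 11.
Selections missing a whole group: no geologists → C(5,3) = 10; no physicists → C(6,3) = 20.
Both groups omitted at once is impossible, so 165 − 30 = 135.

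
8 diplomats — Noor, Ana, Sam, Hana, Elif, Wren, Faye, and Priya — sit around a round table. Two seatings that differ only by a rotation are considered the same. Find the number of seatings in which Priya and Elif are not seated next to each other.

3600

All circular seatings of 8 people number (7)! = 5040.
Seatings with Priya beside Elif: treat them as a block with 2 internal orders, giving 2 × (6)! = 1440.
Subtracting, 5040 − 1440 = 3600.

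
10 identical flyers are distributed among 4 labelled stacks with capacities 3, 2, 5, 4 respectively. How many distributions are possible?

30

Ignoring the caps, the number of non-negative solutions to x_1+…+x_4 = 10 is C(13,3) = 286.
Subtract solutions that violate a single cap (substitute x_i' = x_i − (cap_i+1)): x_1 ≥ 4 gives C(9,3) = 84; x_2 ≥ 3 gives C(10,3) = 120; x_3 ≥ 6 gives C(7,3) = 35; x_4 ≥ 5 gives C(8,3) = 56. Together 295.
Add back pairs where two caps are both exceeded: 20 + 1 + 4 + 4 + 10 + 0 = 39.
By inclusion–exclusion the count is 286 − 295 + 39 = 30.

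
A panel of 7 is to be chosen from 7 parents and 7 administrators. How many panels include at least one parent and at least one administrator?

3430

With no constraint there are C(14,7) = 3432 possible selections.
Subtract selections that omit an entire group: no parents → C(7,7) = 1; no administrators → C(7,7) = 1.
Both groups omitted at once is impossible, so 3432 − 2 = 3430.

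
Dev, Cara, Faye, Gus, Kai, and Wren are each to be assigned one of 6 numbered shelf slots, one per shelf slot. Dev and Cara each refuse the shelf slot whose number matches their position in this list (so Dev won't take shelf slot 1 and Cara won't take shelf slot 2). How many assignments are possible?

Let Aᵢ (for i ∈ {1, 2}) be the placements that put person i in their forbidden shelf slot. Any j of these fix j positions, leaving (6−j)! ways to fill the rest, and there are C(2,j) ways to pick which j.
By inclusion–exclusion, the number of valid placements is Σ_{j=0}^{2} (−1)^j C(2,j)·(6−j)!.
Computing: 720 − 240 + 24 = 504.

504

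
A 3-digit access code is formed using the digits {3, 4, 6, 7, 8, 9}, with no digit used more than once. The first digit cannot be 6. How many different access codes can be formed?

100

The first digit has 6−1 = 5 choices (anything except 6).
The remaining 2 digits are filled from the other 5 symbols without repetition: 5 × 4 = 20.
Total: 5 × 20 = 100.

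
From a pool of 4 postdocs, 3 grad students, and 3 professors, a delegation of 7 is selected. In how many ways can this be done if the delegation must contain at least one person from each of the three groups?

118

With no constraint there are C(10,7) = 120 possible selections.
Selections missing a whole group: no postdocs → C(6,7) = 0; no grad students → C(7,7) = 1; no professors → C(7,7) = 1.
Add back selections omitting two groups (i.e. drawn from a single group): C(4,7) + C(3,7) + C(3,7) = 0.
By inclusion–exclusion: 120 − 2 + 0 = 118.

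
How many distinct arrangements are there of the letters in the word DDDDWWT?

105

Letter multiplicities in DDDDWWT: D×4, T×1, W×2.
So there are 7! / (4!·2!) = 105 distinguishable arrangements.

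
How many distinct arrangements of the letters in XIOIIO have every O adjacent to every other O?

Treat the 2 copies of O as a single block. The multiset to arrange is then {OO, I, I, I, X}, 5 items in all.
That gives (5)!/(3!) = 20 arrangements.

20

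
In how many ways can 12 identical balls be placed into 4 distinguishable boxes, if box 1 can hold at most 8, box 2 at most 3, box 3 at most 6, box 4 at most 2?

65

Ignoring the caps, the number of non-negative solutions to x_1+…+x_4 = 12 is C(15,3) = 455.
Subtract solutions that violate a single cap (substitute x_i' = x_i − (cap_i+1)): x_1 ≥ 9 gives C(6,3) = 20; x_2 ≥ 4 gives C(11,3) = 165; x_3 ≥ 7 gives C(8,3) = 56; x_4 ≥ 3 gives C(12,3) = 220. Together 461.
Add back pairs where two caps are both exceeded: 0 + 0 + 1 + 4 + 56 + 10 = 71.
By inclusion–exclusion the count is 455 − 461 + 71 = 65.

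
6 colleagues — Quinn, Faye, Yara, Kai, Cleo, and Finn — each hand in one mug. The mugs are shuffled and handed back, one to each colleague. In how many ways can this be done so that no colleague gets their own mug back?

Let Aᵢ be the assignments in which colleague i gets their own mug. We want the size of the complement of A₁∪…∪A_6.
By inclusion–exclusion this is Σ_{j=0}^{6} (−1)^j C(6,j)·(6−j)!.
Computing: 720 − 720 + 360 − 120 + 30 − 6 + 1 = 265.

265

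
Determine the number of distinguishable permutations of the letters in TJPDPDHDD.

7560

The 9 letters of TJPDPDHDD have repeats: D appearing 4 times and P appearing twice.
So there are 9! / (4!·2!) = 7560 distinguishable arrangements.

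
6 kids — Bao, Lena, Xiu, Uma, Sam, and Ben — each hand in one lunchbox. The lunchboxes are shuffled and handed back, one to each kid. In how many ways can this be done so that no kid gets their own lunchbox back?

265

This is the derangement count D_6: permutations of 6 items with no fixed point.
By inclusion–exclusion this is Σ_{j=0}^{6} (−1)^j C(6,j)·(6−j)!.
Computing: 720 − 720 + 360 − 120 + 30 − 6 + 1 = 265.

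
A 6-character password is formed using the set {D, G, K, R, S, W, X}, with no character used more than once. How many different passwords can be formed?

5040

With no repetition, fill the 6 characters in order: 7 choices, then 6, down to 2.
That product is 7 × 6 × 5 × 4 × 3 × 2 = 5040.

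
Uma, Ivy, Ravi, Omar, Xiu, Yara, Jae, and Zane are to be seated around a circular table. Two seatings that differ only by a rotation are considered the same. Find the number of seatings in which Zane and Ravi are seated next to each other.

1440

Treat {Zane, Ravi} as one unit (2 internal orders) and seat the resulting 7 units around the table: (6)! circular arrangements.
So 2 × (6)! = 2 × 720 = 1440.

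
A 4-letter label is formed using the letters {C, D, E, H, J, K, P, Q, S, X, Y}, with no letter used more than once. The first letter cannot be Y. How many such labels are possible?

7200

The first letter has 11−1 = 10 choices (anything except Y).
The remaining 3 letters are filled from the other 10 symbols without repetition: 10 × 9 × 8 = 720.
Total: 10 × 720 = 7200.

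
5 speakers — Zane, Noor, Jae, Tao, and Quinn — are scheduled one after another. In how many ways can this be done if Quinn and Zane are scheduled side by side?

Place the 3 others and the Quinn-Zane pair as 4 objects in a line; the pair has 2 internal arrangements.
So the count is 2·(4)! = 48.

48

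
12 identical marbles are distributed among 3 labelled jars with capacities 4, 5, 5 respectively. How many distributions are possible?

6

Without the upper bounds there are C(14,2) = 91 ways to split 12 among 3 jars.
Subtract solutions that violate a single cap (substitute x_i' = x_i − (cap_i+1)): x_1 ≥ 5 gives C(9,2) = 36; x_2 ≥ 6 gives C(8,2) = 28; x_3 ≥ 6 gives C(8,2) = 28. Together 92.
Add back pairs where two caps are both exceeded: 3 + 3 + 1 = 7.
By inclusion–exclusion the count is 91 − 92 + 7 = 6.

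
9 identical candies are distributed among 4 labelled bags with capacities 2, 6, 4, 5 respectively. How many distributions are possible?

Ignoring the caps, the number of non-negative solutions to x_1+…+x_4 = 9 is C(12,3) = 220.
Subtract solutions that violate a single cap (substitute x_i' = x_i − (cap_i+1)): x_1 ≥ 3 gives C(9,3) = 84; x_2 ≥ 7 gives C(5,3) = 10; x_3 ≥ 5 gives C(7,3) = 35; x_4 ≥ 6 gives C(6,3) = 20. Together 149.
Add back pairs where two caps are both exceeded: 0 + 4 + 1 + 0 + 0 + 0 = 5.
By inclusion–exclusion the count is 220 − 149 + 5 = 76.

76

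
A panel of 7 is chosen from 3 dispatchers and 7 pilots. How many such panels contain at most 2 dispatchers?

85

Split by how many dispatchers are chosen (0 through 2).
Sum: C(3,0)·C(7,7) + C(3,1)·C(7,6) + C(3,2)·C(7,5) = 1 + 21 + 63 = 85.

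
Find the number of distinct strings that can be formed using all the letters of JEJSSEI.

630

The 7 letters of JEJSSEI have repeats: E appearing twice, J appearing twice, and S appearing twice.
Dividing 7! = 5040 by 2!·2!·2! = 8 for the repeated letters gives 630.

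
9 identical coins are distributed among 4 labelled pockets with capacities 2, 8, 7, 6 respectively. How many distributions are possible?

121

Ignoring the caps, the number of non-negative solutions to x_1+…+x_4 = 9 is C(12,3) = 220.
Subtract solutions that violate a single cap (substitute x_i' = x_i − (cap_i+1)): x_1 ≥ 3 gives C(9,3) = 84; x_2 ≥ 9 gives C(3,3) = 1; x_3 ≥ 8 gives C(4,3) = 4; x_4 ≥ 7 gives C(5,3) = 10. Together 99.
No two caps can be exceeded simultaneously, so the pair terms are all 0.
By inclusion–exclusion the count is 220 − 99 + 0 = 121.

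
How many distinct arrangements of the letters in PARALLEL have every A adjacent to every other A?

840

Treat the 2 copies of A as a single block. The multiset to arrange is then {AA, E, L, L, L, P, R}, 7 items in all.
That gives (7)!/(3!) = 840 arrangements.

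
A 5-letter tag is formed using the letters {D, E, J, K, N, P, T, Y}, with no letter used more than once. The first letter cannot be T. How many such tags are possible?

The first letter has 8−1 = 7 choices (anything except T).
The remaining 4 letters are filled from the other 7 symbols without repetition: 7 × 6 × 5 × 4 = 840.
Total: 7 × 840 = 5880.

5880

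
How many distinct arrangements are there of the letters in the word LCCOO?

30

The 5 letters of LCCOO have repeats: C appearing twice and O appearing twice.
So there are 5! / (2!·2!) = 30 distinguishable arrangements.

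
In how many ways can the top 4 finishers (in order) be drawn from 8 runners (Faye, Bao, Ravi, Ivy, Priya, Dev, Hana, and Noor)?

This is an ordered selection of 4 from 8: P(8,4).
That gives 8 × 7 × 6 × 5 = 1680.

1680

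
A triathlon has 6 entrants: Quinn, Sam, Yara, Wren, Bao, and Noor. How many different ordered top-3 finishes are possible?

120

This is an ordered selection of 3 from 6: P(6,3).
That gives 6 × 5 × 4 = 120.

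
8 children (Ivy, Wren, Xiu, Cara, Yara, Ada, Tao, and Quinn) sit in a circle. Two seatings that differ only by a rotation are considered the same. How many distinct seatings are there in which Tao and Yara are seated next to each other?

1440

Treat {Tao, Yara} as one unit (2 internal orders) and seat the resulting 7 units around the table: (6)! circular arrangements.
So 2 × (6)! = 2 × 720 = 1440.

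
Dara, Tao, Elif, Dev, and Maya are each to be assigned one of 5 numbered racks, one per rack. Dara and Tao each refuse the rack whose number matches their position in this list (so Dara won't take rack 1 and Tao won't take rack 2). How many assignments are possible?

78

Let Aᵢ (for i ∈ {1, 2}) be the placements that put person i in their forbidden rack. Any j of these fix j positions, leaving (5−j)! ways to fill the rest, and there are C(2,j) ways to pick which j.
By inclusion–exclusion, the number of valid placements is Σ_{j=0}^{2} (−1)^j C(2,j)·(5−j)!.
Computing: 120 − 48 + 6 = 78.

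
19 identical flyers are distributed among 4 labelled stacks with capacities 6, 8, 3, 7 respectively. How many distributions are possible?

Without the upper bounds there are C(22,3) = 1540 ways to split 19 among 4 stacks.
Subtract solutions that violate a single cap (substitute x_i' = x_i − (cap_i+1)): x_1 ≥ 7 gives C(15,3) = 455; x_2 ≥ 9 gives C(13,3) = 286; x_3 ≥ 4 gives C(18,3) = 816; x_4 ≥ 8 gives C(14,3) = 364. Together 1921.
Add back pairs where two caps are both exceeded: 20 + 165 + 35 + 84 + 10 + 120 = 434.
Subtract triples: 0 + 0 + 1 + 0 = 1.
By inclusion–exclusion the count is 1540 − 1921 + 434 − 1 = 52.

52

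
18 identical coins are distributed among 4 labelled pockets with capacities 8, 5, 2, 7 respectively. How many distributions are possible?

31

Without the upper bounds there are C(21,3) = 1330 ways to split 18 among 4 pockets.
Subtract solutions that violate a single cap (substitute x_i' = x_i − (cap_i+1)): x_1 ≥ 9 gives C(12,3) = 220; x_2 ≥ 6 gives C(15,3) = 455; x_3 ≥ 3 gives C(18,3) = 816; x_4 ≥ 8 gives C(13,3) = 286. Together 1777.
Add back pairs where two caps are both exceeded: 20 + 84 + 4 + 220 + 35 + 120 = 483.
Subtract triples: 1 + 0 + 0 + 4 = 5.
By inclusion–exclusion the count is 1330 − 1777 + 483 − 5 = 31.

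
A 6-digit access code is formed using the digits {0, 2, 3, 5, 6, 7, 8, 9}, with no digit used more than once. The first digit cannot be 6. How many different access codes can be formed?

17640

The first digit has 8−1 = 7 choices (anything except 6).
The remaining 5 digits are filled from the other 7 symbols without repetition: 7 × 6 × 5 × 4 × 3 = 2520.
Total: 7 × 2520 = 17640.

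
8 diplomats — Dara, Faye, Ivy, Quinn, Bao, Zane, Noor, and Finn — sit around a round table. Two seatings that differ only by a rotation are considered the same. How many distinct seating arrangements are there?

Around a circle, 8 distinct people have 8!/8 = (7)! = 5040 rotationally distinct seatings.

5040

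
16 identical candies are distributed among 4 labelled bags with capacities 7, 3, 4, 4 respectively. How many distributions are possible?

10

By stars and bars, unrestricted non-negative solutions to x_1+…+x_4 = 16 number C(16+3,3) = 969.
Subtract solutions that violate a single cap (substitute x_i' = x_i − (cap_i+1)): x_1 ≥ 8 gives C(11,3) = 165; x_2 ≥ 4 gives C(15,3) = 455; x_3 ≥ 5 gives C(14,3) = 364; x_4 ≥ 5 gives C(14,3) = 364. Together 1348.
Add back pairs where two caps are both exceeded: 35 + 20 + 20 + 120 + 120 + 84 = 399.
Subtract triples: 0 + 0 + 0 + 10 = 10.
By inclusion–exclusion the count is 969 − 1348 + 399 − 10 = 10.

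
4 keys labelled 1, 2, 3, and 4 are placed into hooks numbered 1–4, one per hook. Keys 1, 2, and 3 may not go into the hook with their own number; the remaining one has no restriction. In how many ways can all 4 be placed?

11

Let Aᵢ (for i ∈ {1, 2, 3}) be the placements that put key i in its forbidden hook. Any j of these fix j positions, leaving (4−j)! ways to fill the rest, and there are C(3,j) ways to pick which j.
By inclusion–exclusion, the number of valid placements is Σ_{j=0}^{3} (−1)^j C(3,j)·(4−j)!.
Computing: 24 − 18 + 6 − 1 = 11.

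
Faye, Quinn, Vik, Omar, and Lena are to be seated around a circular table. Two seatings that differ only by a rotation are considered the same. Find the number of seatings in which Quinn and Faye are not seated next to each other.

12

All circular seatings of 5 people number (4)! = 24.
Those with Quinn next to Faye: fuse the pair into one unit and seat 4 units around a circle — 2·(3)! = 12.
Subtracting, 24 − 12 = 12.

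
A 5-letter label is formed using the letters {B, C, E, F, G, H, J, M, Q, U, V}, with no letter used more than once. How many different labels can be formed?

Choose and order 5 of the 11 symbols: the first letter has 11 options, the next 10, and so on down to 7.
11 × 10 × 9 × 8 × 7 = 55440.

55440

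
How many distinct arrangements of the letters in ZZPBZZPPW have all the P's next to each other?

Treat the 3 copies of P as a single block. The multiset to arrange is then {PPP, B, W, Z, Z, Z, Z}, 7 items in all.
That gives (7)!/(4!) = 210 arrangements.

210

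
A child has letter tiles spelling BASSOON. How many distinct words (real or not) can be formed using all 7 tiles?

Letter multiplicities in BASSOON: A×1, B×1, N×1, O×2, S×2.
The number of distinct arrangements is 7!/(2!·2!) = 5040/4 = 1260.

1260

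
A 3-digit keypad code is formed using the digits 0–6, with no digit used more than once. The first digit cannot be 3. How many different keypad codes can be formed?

The first digit has 7−1 = 6 choices (anything except 3).
The remaining 2 digits are filled from the other 6 symbols without repetition: 6 × 5 = 30.
Total: 6 × 30 = 180.

180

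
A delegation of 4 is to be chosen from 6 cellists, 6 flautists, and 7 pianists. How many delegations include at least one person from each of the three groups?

Total 4-person selections from all 19: C(19,4) = 3876.
Subtract selections that omit an entire group: no cellists → C(13,4) = 715; no flautists → C(13,4) = 715; no pianists → C(12,4) = 495.
Add back selections omitting two groups (i.e. drawn from a single group): C(6,4) + C(6,4) + C(7,4) = 65.
By inclusion–exclusion: 3876 − 1925 + 65 = 2016.

2016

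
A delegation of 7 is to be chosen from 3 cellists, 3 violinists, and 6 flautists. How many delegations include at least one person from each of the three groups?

Total 7-person selections from all 12: C(12,7) = 792.
Selections missing a whole group: no cellists → C(9,7) = 36; no violinists → C(9,7) = 36; no flautists → C(6,7) = 0.
Add back selections omitting two groups (i.e. drawn from a single group): C(3,7) + C(3,7) + C(6,7) = 0.
By inclusion–exclusion: 792 − 72 + 0 = 720.

720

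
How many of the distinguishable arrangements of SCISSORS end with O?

210

With the last slot taken by O, it remains to arrange the other 7 letters (SCISSRS).
Those 7 letters have S appearing 4 times, giving (7)!/(4!) = 210.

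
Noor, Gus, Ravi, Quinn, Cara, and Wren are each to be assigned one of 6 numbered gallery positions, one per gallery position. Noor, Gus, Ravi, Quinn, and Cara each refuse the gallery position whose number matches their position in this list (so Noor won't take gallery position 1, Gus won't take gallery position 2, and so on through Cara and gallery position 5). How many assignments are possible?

309

Let Aᵢ (for 1 ≤ i ≤ 5) be the placements that put person i in their forbidden gallery position. Any j of these fix j positions, leaving (6−j)! ways to fill the rest, and there are C(5,j) ways to pick which j.
By inclusion–exclusion, the number of valid placements is Σ_{j=0}^{5} (−1)^j C(5,j)·(6−j)!.
Computing: 720 − 600 + 240 − 60 + 10 − 1 = 309.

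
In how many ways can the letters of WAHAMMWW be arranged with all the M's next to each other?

420

Treat the 2 copies of M as a single block. The multiset to arrange is then {MM, A, A, H, W, W, W}, 7 items in all.
That gives (7)!/(3!·2!) = 420 arrangements.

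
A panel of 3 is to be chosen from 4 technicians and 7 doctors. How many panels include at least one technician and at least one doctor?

126

Total 3-person selections from all 11: C(11,3) = 165.
Subtract selections that omit an entire group: no technicians → C(7,3) = 35; no doctors → C(4,3) = 4.
Both groups omitted at once is impossible, so 165 − 39 = 126.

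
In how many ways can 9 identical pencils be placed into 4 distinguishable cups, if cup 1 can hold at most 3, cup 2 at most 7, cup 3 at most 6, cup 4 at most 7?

Ignoring the caps, the number of non-negative solutions to x_1+…+x_4 = 9 is C(12,3) = 220.
Subtract solutions that violate a single cap (substitute x_i' = x_i − (cap_i+1)): x_1 ≥ 4 gives C(8,3) = 56; x_2 ≥ 8 gives C(4,3) = 4; x_3 ≥ 7 gives C(5,3) = 10; x_4 ≥ 8 gives C(4,3) = 4. Together 74.
No two caps can be exceeded simultaneously, so the pair terms are all 0.
By inclusion–exclusion the count is 220 − 74 + 0 = 146.

146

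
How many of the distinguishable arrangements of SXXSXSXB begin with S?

Fix S in the first position and arrange the remaining 7 letters.
Those 7 letters have S appearing twice and X appearing 4 times, giving (7)!/(4!·2!) = 105.

105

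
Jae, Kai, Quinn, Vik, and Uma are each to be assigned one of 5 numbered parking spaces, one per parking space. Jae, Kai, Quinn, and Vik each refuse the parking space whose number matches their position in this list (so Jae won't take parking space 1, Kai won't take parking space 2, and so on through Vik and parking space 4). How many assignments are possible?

53

Let Aᵢ (for 1 ≤ i ≤ 4) be the placements that put person i in their forbidden parking space. Any j of these fix j positions, leaving (5−j)! ways to fill the rest, and there are C(4,j) ways to pick which j.
By inclusion–exclusion, the number of valid placements is Σ_{j=0}^{4} (−1)^j C(4,j)·(5−j)!.
Computing: 120 − 96 + 36 − 8 + 1 = 53.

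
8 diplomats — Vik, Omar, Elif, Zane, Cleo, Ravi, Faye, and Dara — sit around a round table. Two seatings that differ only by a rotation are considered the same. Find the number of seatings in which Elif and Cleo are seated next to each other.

1440

Glue Elif and Cleo into a block (2 internal orders). Seating 7 units around a circle gives (6)! arrangements.
So 2 × (6)! = 2 × 720 = 1440.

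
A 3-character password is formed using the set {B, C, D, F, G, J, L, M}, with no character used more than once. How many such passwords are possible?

With no repetition, fill the 3 characters in order: 8 choices, then 7, down to 6.
8 × 7 × 6 = 336.

336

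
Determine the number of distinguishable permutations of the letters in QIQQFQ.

30

QIQQFQ has 6 letters with Q appearing 4 times.
Dividing 6! = 720 by 4! = 24 for the repeated letters gives 30.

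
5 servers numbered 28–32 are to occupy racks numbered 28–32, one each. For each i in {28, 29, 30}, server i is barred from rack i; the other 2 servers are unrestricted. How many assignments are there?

Let Aᵢ (for i ∈ {28, 29, 30}) be the placements that put server i in its forbidden rack. Any j of these fix j positions, leaving (5−j)! ways to fill the rest, and there are C(3,j) ways to pick which j.
By inclusion–exclusion, the number of valid placements is Σ_{j=0}^{3} (−1)^j C(3,j)·(5−j)!.
Computing: 120 − 72 + 18 − 2 = 64.

64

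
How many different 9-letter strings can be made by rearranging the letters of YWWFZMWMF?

15120

YWWFZMWMF has 9 letters with F appearing twice, M appearing twice, and W appearing 3 times.
The number of distinct arrangements is 9!/(3!·2!·2!) = 362880/24 = 15120.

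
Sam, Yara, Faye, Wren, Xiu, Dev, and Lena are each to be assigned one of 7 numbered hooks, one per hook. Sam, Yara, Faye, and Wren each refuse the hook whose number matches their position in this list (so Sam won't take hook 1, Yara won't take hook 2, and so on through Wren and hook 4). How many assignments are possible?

Let Aᵢ (for 1 ≤ i ≤ 4) be the placements that put person i in their forbidden hook. Any j of these fix j positions, leaving (7−j)! ways to fill the rest, and there are C(4,j) ways to pick which j.
By inclusion–exclusion, the number of valid placements is Σ_{j=0}^{4} (−1)^j C(4,j)·(7−j)!.
Computing: 5040 − 2880 + 720 − 96 + 6 = 2790.

2790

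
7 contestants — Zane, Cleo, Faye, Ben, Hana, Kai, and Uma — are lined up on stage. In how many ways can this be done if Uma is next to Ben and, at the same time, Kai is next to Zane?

480

Treat {Uma,Ben} as one block (2 orders) and {Kai,Zane} as another (2 orders).
That leaves 5 units to arrange: 2 × 2 × 5! = 4 × 120 = 480.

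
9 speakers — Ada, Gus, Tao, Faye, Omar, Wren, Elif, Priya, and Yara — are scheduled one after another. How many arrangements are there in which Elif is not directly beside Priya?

282240

Of the 9! = 362880 arrangements, those with Elif and Priya adjacent number 2 × 8! = 80640 (treat the pair as a block with 2 internal orders).
Complementary counting: 362880 − 80640 = 282240.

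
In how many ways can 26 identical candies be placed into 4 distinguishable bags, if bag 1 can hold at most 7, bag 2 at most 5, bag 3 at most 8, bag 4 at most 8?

Ignoring the caps, the number of non-negative solutions to x_1+…+x_4 = 26 is C(29,3) = 3654.
Subtract solutions that violate a single cap (substitute x_i' = x_i − (cap_i+1)): x_1 ≥ 8 gives C(21,3) = 1330; x_2 ≥ 6 gives C(23,3) = 1771; x_3 ≥ 9 gives C(20,3) = 1140; x_4 ≥ 9 gives C(20,3) = 1140. Together 5381.
Add back pairs where two caps are both exceeded: 455 + 220 + 220 + 364 + 364 + 165 = 1788.
Subtract triples: 20 + 20 + 1 + 10 = 51.
By inclusion–exclusion the count is 3654 − 5381 + 1788 − 51 = 10.

10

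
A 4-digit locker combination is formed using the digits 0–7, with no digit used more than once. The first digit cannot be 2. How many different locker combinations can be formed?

1470

The first digit has 8−1 = 7 choices (anything except 2).
The remaining 3 digits are filled from the other 7 symbols without repetition: 7 × 6 × 5 = 210.
Total: 7 × 210 = 1470.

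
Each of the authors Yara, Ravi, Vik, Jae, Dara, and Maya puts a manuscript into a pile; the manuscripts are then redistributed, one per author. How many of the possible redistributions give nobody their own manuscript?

265

This is the derangement count D_6: permutations of 6 items with no fixed point.
By inclusion–exclusion this is Σ_{j=0}^{6} (−1)^j C(6,j)·(6−j)!.
Computing: 720 − 720 + 360 − 120 + 30 − 6 + 1 = 265.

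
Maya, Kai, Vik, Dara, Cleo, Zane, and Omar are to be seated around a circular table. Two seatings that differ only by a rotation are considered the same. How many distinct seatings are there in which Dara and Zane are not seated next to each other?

All circular seatings of 7 people number (6)! = 720.
Seatings with Dara beside Zane: treat them as a block with 2 internal orders, giving 2 × (5)! = 240.
Subtracting, 720 − 240 = 480.

480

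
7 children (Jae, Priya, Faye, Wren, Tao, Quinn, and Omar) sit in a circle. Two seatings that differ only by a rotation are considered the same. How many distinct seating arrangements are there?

Seat Jae anywhere (absorbing the rotational symmetry), then permute the other 6: (6)! = 720.

720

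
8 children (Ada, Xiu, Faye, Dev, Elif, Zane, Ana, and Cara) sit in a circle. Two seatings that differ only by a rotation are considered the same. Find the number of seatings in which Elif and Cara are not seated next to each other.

3600

Without the restriction there are (7)! = 5040 seatings.
Seatings with Elif beside Cara: treat them as a block with 2 internal orders, giving 2 × (6)! = 1440.
Subtracting, 5040 − 1440 = 3600.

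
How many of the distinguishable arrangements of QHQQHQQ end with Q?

15

Fix Q in the last position and arrange the remaining 6 letters.
Those 6 letters have H appearing twice and Q appearing 4 times, giving (6)!/(4!·2!) = 15.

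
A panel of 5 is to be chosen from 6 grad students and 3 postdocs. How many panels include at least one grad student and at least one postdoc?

Unrestricted: C(9,5) = 126 ways to pick any 5 of the 9.
Selections missing a whole group: no grad students → C(3,5) = 0; no postdocs → C(6,5) = 6.
Both groups omitted at once is impossible, so 126 − 6 = 120.

120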